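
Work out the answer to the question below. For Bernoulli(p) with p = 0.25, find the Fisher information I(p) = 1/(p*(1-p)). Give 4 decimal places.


For Bernoulli(p), Fisher information is I(p) = 1/(p*(1-p)).
p = 0.25, 1-p = 0.75.
p*(1-p) = 0.1875.
I(p) = 1/0.1875 = 5.3333

5.3333


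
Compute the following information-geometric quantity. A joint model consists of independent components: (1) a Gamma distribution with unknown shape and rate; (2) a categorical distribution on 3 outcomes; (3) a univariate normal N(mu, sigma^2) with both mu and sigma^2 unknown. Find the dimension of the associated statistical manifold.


The dimension of a statistical manifold equals the number of free
(independent) real parameters of the model. For a product of independent
blocks the parameter counts add.
- Gamma (shape, rate): 2.
- categorical on 3 outcomes (probabilities sum to 1): 3-1 = 2.
- normal (mu, sigma^2): 2.
Total = 2 + 2 + 2 = 6.
Dimension = 6

6


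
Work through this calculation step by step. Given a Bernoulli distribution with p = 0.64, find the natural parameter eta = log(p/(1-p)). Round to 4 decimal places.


Natural parameter for Bernoulli: eta = log(p/(1-p)).
p = 0.64, 1-p = 0.36.
p/(1-p) = 1.777778.
eta = log(1.777778) = 0.5754

0.5754


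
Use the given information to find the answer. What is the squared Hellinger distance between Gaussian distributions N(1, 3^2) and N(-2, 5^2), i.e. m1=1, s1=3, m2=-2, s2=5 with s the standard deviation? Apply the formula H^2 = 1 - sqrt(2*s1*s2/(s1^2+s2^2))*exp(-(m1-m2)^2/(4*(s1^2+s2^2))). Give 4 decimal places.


Squared Hellinger distance for Gaussians:
H^2 = 1 - sqrt(2*s1*s2/(s1^2+s2^2)) * exp(-(m1-m2)^2/(4*(s1^2+s2^2))).
s1^2 = 9, s2^2 = 25, s1^2+s2^2 = 34.
sqrt(2*3*5/(34)) = 0.939336.
(m1-m2)^2 = (3)^2 = 9.
exp(-9/(4*34)) = exp(-0.066176) = 0.935966.
H^2 = 1 - 0.939336*0.935966 = 0.1208

0.1208


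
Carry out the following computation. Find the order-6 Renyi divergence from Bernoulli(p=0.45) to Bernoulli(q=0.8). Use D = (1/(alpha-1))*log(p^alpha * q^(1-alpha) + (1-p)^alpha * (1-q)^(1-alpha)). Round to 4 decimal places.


Renyi divergence of order alpha between Bernoulli distributions:
D = (1/(alpha-1))*log(p^alpha * q^(1-alpha) + (1-p)^alpha * (1-q)^(1-alpha)).
alpha = 6, p = 0.45, q = 0.8.
p^alpha * q^(1-alpha) = 0.45^6 * 0.8^-5 = 0.025341.
(1-p)^alpha * (1-q)^(1-alpha) = 0.55^6 * 0.2^-5 = 86.502002.
sum = 0.025341 + 86.502002 = 86.527343.
D = (1/5)*log(86.527343) = 0.8921

0.8921


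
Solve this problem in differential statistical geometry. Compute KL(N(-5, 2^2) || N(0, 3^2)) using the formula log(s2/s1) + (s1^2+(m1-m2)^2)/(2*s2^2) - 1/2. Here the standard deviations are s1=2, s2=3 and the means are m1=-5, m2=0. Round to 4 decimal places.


KL divergence between normal distributions:
KL = log(s2/s1) + (s1^2 + (m1-m2)^2)/(2*s2^2) - 1/2.
log(3/2) = 0.405465.
(2^2 + (-5-0)^2)/(2*3^2) = (4 + 25)/18 = 1.611111.
KL = 0.405465 + 1.611111 - 0.5 = 1.5166

1.5166


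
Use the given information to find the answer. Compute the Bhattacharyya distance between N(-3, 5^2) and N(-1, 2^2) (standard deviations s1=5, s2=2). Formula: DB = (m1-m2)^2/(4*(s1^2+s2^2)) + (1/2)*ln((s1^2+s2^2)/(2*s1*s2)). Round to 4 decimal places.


Bhattacharyya distance between two Gaussians:
DB = (m1-m2)^2/(4*(s1^2+s2^2)) + (1/2)*ln((s1^2+s2^2)/(2*s1*s2)).
(m1-m2)^2 = (-2)^2 = 4.
s1^2+s2^2 = 25 + 4 = 29.
term1 = 4/116 = 0.034483.
term2 = 0.5*ln(29/20.0) = 0.185782.
DB = 0.034483 + 0.185782 = 0.2203

0.2203


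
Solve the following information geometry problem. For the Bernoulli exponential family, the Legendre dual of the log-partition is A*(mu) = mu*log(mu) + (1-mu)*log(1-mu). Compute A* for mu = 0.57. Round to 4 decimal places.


Legendre transform for Bernoulli:
A*(mu) = mu*log(mu) + (1-mu)*log(1-mu).
mu = 0.57, 1-mu = 0.43.
mu*log(mu) = 0.57*log(0.57) = -0.320408.
(1-mu)*log(1-mu) = 0.43*log(0.43) = -0.362907.
A* = -0.320408 + -0.362907 = -0.6833

-0.6833


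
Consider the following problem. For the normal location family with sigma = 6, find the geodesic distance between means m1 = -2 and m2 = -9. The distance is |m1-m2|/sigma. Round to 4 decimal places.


On the fixed-variance normal subfamily, geodesic distance = |m1-m2|/sigma.
|-2 - -9| = 7.
sigma = 6.
d = 7/6 = 1.1667

1.1667


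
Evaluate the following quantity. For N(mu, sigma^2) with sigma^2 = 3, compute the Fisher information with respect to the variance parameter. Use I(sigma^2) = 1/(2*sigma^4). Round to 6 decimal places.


Fisher information for variance: I(sigma^2) = 1/(2*sigma^4).
sigma^2 = 3, so sigma^4 = 9.
I = 1/(2*9) = 1/18 = 0.055556

0.055556


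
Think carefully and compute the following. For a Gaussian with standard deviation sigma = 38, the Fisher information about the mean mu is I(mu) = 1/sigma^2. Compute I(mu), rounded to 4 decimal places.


The Fisher information for the mean of a normal distribution is I(mu) = 1/sigma^2.
sigma = 38, so sigma^2 = 1444.
I(mu) = 1/1444 = 0.0007

0.0007


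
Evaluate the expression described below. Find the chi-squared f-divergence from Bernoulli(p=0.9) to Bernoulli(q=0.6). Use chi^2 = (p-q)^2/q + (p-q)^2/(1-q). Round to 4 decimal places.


Chi-squared divergence between Bernoulli distributions:
chi^2 = (p-q)^2/q + (p-q)^2/(1-q).
p = 0.9, q = 0.6, p-q = 0.3.
(p-q)^2 = 0.09.
term1 = 0.09/0.6 = 0.15.
term2 = 0.09/0.4 = 0.225.
chi^2 = 0.15 + 0.225 = 0.3750

0.3750


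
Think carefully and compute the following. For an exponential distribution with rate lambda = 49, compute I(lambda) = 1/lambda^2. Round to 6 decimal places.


Fisher information for exponential: I(lambda) = 1/lambda^2.
lambda = 49, lambda^2 = 2401.
I = 1/2401 = 0.000416

0.000416


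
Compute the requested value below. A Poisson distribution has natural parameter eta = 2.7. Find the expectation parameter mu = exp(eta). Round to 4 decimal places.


Expectation parameter for Poisson exponential family:
mu = exp(eta).
eta = 2.7.
mu = exp(2.7) = 14.8797

14.8797


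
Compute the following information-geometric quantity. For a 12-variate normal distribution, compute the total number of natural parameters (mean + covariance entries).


Exponential family dimension calculation:
For 12-dim MVN: mean has 12 params, covariance has 12*13/2 = 78 unique entries.
Total dim = 12 + 78 = 90.

90


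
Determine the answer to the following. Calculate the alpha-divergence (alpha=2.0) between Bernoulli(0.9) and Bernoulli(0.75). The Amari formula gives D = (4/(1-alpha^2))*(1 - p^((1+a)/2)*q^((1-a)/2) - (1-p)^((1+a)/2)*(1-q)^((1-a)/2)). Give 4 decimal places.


Amari alpha-divergence:
D = (4/(1-alpha^2))*(1 - p^((1+a)/2)*q^((1-a)/2) - (1-p)^((1+a)/2)*(1-q)^((1-a)/2)).
alpha = 2.0, p = 0.9, q = 0.75.
e1 = (1+alpha)/2 = 1.5, e2 = (1-alpha)/2 = -0.5.
t1 = p^e1 * q^e2 = 0.9^1.5 * 0.75^-0.5 = 0.985901.
t2 = (1-p)^e1 * (1-q)^e2 = 0.1^1.5 * 0.25^-0.5 = 0.063246.
4/(1-alpha^2) = -1.333333.
D = -1.333333*(1 - 0.985901 - 0.063246) = 0.0655

0.0655


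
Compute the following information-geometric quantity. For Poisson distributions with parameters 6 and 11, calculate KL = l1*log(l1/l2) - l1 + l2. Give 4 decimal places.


KL divergence for Poisson:
KL = l1*log(l1/l2) - l1 + l2.
l1 = 6, l2 = 11.
log(6/11) = -0.606136.
l1*log(l1/l2) = 6 * -0.606136 = -3.636815.
KL = -3.636815 - 6 + 11 = 1.3632

1.3632


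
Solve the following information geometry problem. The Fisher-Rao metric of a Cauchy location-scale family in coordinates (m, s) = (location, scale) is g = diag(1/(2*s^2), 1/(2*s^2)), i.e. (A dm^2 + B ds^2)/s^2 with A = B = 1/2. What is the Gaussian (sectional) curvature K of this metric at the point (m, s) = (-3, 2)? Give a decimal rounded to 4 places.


The metric has the form g = (A dm^2 + B ds^2)/s^2 with A = 1/2, B = 1/2.
Substitute u = sqrt(A/B)*m: g = B*(du^2 + ds^2)/s^2, i.e. B times the
Poincare upper half-plane metric, which has constant Gaussian curvature -1.
Scaling a 2D metric by a constant c divides the Gaussian curvature by c,
so K = -1/B = -1/(1/2) = -2.0000 everywhere (the point (m, s) = (-3, 2) is irrelevant:
the curvature is constant).
The requested Gaussian curvature is K = -2.0000.

-2.0000


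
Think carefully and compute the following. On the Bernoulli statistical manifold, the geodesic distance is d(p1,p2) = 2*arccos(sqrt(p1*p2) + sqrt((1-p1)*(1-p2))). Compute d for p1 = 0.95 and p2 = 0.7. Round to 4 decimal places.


Geodesic distance on Bernoulli manifold:
d(p1,p2) = 2*arccos(sqrt(p1*p2) + sqrt((1-p1)*(1-p2))).
sqrt(p1*p2) = sqrt(0.95*0.7) = 0.815475.
sqrt((1-p1)*(1-p2)) = sqrt(0.05*0.3) = 0.122474.
arg = 0.815475 + 0.122474 = 0.93795.
d = 2*arccos(0.93795) = 0.7083

0.7083


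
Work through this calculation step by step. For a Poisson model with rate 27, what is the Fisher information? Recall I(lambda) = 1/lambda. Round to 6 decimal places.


Fisher information for Poisson: I(lambda) = 1/lambda.
lambda = 27.
I(lambda) = 1/27 = 0.037037

0.037037


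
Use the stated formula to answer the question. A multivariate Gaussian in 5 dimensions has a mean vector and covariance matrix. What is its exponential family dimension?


Exponential family dimension calculation:
For 5-dim MVN: mean has 5 params, covariance has 5*6/2 = 15 unique entries.
Total dim = 5 + 15 = 20.

20


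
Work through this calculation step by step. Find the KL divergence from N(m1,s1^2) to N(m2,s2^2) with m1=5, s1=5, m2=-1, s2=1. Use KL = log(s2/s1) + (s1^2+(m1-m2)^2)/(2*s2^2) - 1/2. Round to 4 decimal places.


KL divergence between normal distributions:
KL = log(s2/s1) + (s1^2 + (m1-m2)^2)/(2*s2^2) - 1/2.
log(1/5) = -1.609438.
(5^2 + (5--1)^2)/(2*1^2) = (25 + 36)/2 = 30.5.
KL = -1.609438 + 30.5 - 0.5 = 28.3906

28.3906


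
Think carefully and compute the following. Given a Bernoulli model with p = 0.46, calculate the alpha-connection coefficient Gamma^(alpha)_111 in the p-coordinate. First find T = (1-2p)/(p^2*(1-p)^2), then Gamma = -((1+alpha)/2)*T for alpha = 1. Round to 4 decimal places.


Skewness (Amari-Chentsov) tensor: T = (1-2p)/(p^2*(1-p)^2).
p = 0.46, 1-2p = 0.08, p^2 = 0.2116, (1-p)^2 = 0.2916.
T = 0.08/(0.2116 * 0.2916) = 1.296543.
In the p-coordinate, Gamma^(alpha) = Gamma^(0) - (alpha/2)*T with Gamma^(0) = (1/2)*g'(p) = -T/2,
so Gamma^(alpha) = -((1+alpha)/2)*T.
alpha = 1, -(1+alpha)/2 = -1.0.
Gamma = -1.0 * 1.296543 = -1.2965

-1.2965


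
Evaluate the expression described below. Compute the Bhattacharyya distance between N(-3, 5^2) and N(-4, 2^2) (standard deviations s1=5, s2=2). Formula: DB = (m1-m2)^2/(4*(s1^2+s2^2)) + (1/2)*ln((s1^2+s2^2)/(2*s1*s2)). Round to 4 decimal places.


Bhattacharyya distance between two Gaussians:
DB = (m1-m2)^2/(4*(s1^2+s2^2)) + (1/2)*ln((s1^2+s2^2)/(2*s1*s2)).
(m1-m2)^2 = (1)^2 = 1.
s1^2+s2^2 = 25 + 4 = 29.
term1 = 1/116 = 0.008621.
term2 = 0.5*ln(29/20.0) = 0.185782.
DB = 0.008621 + 0.185782 = 0.1944

0.1944


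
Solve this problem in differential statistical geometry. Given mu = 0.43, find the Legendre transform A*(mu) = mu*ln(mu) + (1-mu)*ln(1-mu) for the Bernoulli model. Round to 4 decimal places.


Legendre transform for Bernoulli:
A*(mu) = mu*log(mu) + (1-mu)*log(1-mu).
mu = 0.43, 1-mu = 0.57.
mu*log(mu) = 0.43*log(0.43) = -0.362907.
(1-mu)*log(1-mu) = 0.57*log(0.57) = -0.320408.
A* = -0.362907 + -0.320408 = -0.6833

-0.6833


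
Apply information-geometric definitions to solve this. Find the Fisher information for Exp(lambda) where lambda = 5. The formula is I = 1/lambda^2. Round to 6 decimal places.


Fisher information for exponential: I(lambda) = 1/lambda^2.
lambda = 5, lambda^2 = 25.
I = 1/25 = 0.040000

0.040000


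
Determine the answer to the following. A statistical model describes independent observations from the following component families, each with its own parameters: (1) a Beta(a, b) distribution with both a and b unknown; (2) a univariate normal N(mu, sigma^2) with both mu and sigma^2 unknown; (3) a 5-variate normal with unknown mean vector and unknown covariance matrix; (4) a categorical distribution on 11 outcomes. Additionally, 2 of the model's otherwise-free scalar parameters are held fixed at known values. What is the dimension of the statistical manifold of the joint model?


The dimension of a statistical manifold equals the number of free
(independent) real parameters of the model. For a product of independent
blocks the parameter counts add.
- Beta (a, b): 2.
- normal (mu, sigma^2): 2.
- 5-variate normal: 5 (mean) + 5*6/2 = 15 (symmetric covariance) = 20.
- categorical on 11 outcomes (probabilities sum to 1): 11-1 = 10.
Total = 2 + 2 + 20 + 10 = 34.
2 parameter(s) fixed at known values: 34 - 2 = 32.
Dimension = 32

32


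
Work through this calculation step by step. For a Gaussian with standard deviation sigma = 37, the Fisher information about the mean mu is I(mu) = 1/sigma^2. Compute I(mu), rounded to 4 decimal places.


The Fisher information for the mean of a normal distribution is I(mu) = 1/sigma^2.
sigma = 37, so sigma^2 = 1369.
I(mu) = 1/1369 = 0.0007

0.0007


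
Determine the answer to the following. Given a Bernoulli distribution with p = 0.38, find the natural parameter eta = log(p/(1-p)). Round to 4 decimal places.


Natural parameter for Bernoulli: eta = log(p/(1-p)).
p = 0.38, 1-p = 0.62.
p/(1-p) = 0.612903.
eta = log(0.612903) = -0.4895

-0.4895


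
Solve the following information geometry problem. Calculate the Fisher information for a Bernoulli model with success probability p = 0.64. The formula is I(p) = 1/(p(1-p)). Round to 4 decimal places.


For Bernoulli(p), Fisher information is I(p) = 1/(p*(1-p)).
p = 0.64, 1-p = 0.36.
p*(1-p) = 0.2304.
I(p) = 1/0.2304 = 4.3403

4.3403


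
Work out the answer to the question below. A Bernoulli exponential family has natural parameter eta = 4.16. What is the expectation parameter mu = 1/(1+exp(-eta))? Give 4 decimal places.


Dual coordinate (expectation parameter) for Bernoulli:
mu = 1/(1+exp(-eta)).
eta = 4.16.
exp(-eta) = exp(-4.16) = 0.015608.
mu = 1/(1+0.015608) = 0.9846

0.9846


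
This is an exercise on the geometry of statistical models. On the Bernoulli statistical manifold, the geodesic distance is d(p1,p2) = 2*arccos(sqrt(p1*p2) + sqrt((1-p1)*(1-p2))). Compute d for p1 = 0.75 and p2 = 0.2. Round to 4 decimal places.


Geodesic distance on Bernoulli manifold:
d(p1,p2) = 2*arccos(sqrt(p1*p2) + sqrt((1-p1)*(1-p2))).
sqrt(p1*p2) = sqrt(0.75*0.2) = 0.387298.
sqrt((1-p1)*(1-p2)) = sqrt(0.25*0.8) = 0.447214.
arg = 0.387298 + 0.447214 = 0.834512.
d = 2*arccos(0.834512) = 1.1671

1.1671


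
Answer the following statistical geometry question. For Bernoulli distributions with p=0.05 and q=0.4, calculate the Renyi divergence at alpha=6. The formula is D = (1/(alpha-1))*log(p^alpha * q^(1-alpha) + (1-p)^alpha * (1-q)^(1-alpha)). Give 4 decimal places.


Renyi divergence of order alpha between Bernoulli distributions:
D = (1/(alpha-1))*log(p^alpha * q^(1-alpha) + (1-p)^alpha * (1-q)^(1-alpha)).
alpha = 6, p = 0.05, q = 0.4.
p^alpha * q^(1-alpha) = 0.05^6 * 0.4^-5 = 2e-06.
(1-p)^alpha * (1-q)^(1-alpha) = 0.95^6 * 0.6^-5 = 9.453342.
sum = 2e-06 + 9.453342 = 9.453344.
D = (1/5)*log(9.453344) = 0.4493

0.4493


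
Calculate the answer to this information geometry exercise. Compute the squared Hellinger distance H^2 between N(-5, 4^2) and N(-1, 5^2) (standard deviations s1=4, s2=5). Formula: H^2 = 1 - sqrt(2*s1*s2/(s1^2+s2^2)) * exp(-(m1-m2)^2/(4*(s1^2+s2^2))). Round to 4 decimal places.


Squared Hellinger distance for Gaussians:
H^2 = 1 - sqrt(2*s1*s2/(s1^2+s2^2)) * exp(-(m1-m2)^2/(4*(s1^2+s2^2))).
s1^2 = 16, s2^2 = 25, s1^2+s2^2 = 41.
sqrt(2*4*5/(41)) = 0.98773.
(m1-m2)^2 = (-4)^2 = 16.
exp(-16/(4*41)) = exp(-0.097561) = 0.907047.
H^2 = 1 - 0.98773*0.907047 = 0.1041

0.1041


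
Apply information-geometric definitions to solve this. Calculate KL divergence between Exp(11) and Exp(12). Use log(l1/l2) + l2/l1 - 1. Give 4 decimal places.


KL divergence for exponential family:
KL = log(l1/l2) + l2/l1 - 1.
log(11/12) = -0.087011.
12/11 = 1.090909.
KL = -0.087011 + 1.090909 - 1 = 0.0039

0.0039


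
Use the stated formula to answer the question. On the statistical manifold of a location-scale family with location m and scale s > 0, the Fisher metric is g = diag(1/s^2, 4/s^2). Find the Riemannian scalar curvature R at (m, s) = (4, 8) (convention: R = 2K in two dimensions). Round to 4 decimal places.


The metric has the form g = (A dm^2 + B ds^2)/s^2 with A = 1, B = 4.
Substitute u = sqrt(A/B)*m: g = B*(du^2 + ds^2)/s^2, i.e. B times the
Poincare upper half-plane metric, which has constant Gaussian curvature -1.
Scaling a 2D metric by a constant c divides the Gaussian curvature by c,
so K = -1/B = -1/(4) = -0.2500 everywhere (the point (m, s) = (4, 8) is irrelevant:
the curvature is constant).
Scalar curvature in dimension 2: R = 2K = -2/(4) = -0.5000.

-0.5000


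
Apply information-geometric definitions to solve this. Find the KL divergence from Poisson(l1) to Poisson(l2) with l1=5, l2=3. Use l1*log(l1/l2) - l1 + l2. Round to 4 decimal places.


KL divergence for Poisson:
KL = l1*log(l1/l2) - l1 + l2.
l1 = 5, l2 = 3.
log(5/3) = 0.510826.
l1*log(l1/l2) = 5 * 0.510826 = 2.554128.
KL = 2.554128 - 5 + 3 = 0.5541

0.5541


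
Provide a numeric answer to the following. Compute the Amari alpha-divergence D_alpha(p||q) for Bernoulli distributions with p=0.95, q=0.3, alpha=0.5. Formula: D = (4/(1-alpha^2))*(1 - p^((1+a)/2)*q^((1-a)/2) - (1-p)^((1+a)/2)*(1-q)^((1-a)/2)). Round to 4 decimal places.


Amari alpha-divergence:
D = (4/(1-alpha^2))*(1 - p^((1+a)/2)*q^((1-a)/2) - (1-p)^((1+a)/2)*(1-q)^((1-a)/2)).
alpha = 0.5, p = 0.95, q = 0.3.
e1 = (1+alpha)/2 = 0.75, e2 = (1-alpha)/2 = 0.25.
t1 = p^e1 * q^e2 = 0.95^0.75 * 0.3^0.25 = 0.712153.
t2 = (1-p)^e1 * (1-q)^e2 = 0.05^0.75 * 0.7^0.25 = 0.096717.
4/(1-alpha^2) = 5.333333.
D = 5.333333*(1 - 0.712153 - 0.096717) = 1.0194

1.0194


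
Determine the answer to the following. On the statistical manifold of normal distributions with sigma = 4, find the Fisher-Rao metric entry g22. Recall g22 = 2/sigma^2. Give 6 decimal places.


For the 2-parameter normal family, the Fisher metric has:
  g11 = 1/sigma^2, g22 = 2/sigma^2.
sigma = 4, sigma^2 = 16.
g22 = 0.125000

0.125000


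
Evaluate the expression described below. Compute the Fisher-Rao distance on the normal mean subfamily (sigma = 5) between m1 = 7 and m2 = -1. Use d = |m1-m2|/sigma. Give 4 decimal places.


On the fixed-variance normal subfamily, geodesic distance = |m1-m2|/sigma.
|7 - -1| = 8.
sigma = 5.
d = 8/5 = 1.6000

1.6000


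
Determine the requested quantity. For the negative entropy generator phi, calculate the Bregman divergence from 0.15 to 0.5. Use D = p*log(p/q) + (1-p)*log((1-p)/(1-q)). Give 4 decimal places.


Bregman divergence with negative entropy generator:
D = p*log(p/q) + (1-p)*log((1-p)/(1-q)).
p = 0.15, q = 0.5.
p*log(p/q) = 0.15*log(0.15/0.5) = -0.180596.
(1-p)*log((1-p)/(1-q)) = 0.85*log(0.85/0.5) = 0.451034.
D = -0.180596 + 0.451034 = 0.2704

0.2704


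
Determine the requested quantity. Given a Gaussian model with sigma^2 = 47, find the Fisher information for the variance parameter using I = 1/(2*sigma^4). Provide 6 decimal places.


Fisher information for variance: I(sigma^2) = 1/(2*sigma^4).
sigma^2 = 47, so sigma^4 = 2209.
I = 1/(2*2209) = 1/4418 = 0.000226

0.000226


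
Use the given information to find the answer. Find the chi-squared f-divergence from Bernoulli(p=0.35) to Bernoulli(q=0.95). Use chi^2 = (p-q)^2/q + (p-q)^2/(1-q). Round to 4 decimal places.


Chi-squared divergence between Bernoulli distributions:
chi^2 = (p-q)^2/q + (p-q)^2/(1-q).
p = 0.35, q = 0.95, p-q = -0.6.
(p-q)^2 = 0.36.
term1 = 0.36/0.95 = 0.378947.
term2 = 0.36/0.05 = 7.2.
chi^2 = 0.378947 + 7.2 = 7.5789

7.5789


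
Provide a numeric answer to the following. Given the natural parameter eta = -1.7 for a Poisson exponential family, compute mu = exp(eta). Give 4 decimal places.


Expectation parameter for Poisson exponential family:
mu = exp(eta).
eta = -1.7.
mu = exp(-1.7) = 0.1827

0.1827


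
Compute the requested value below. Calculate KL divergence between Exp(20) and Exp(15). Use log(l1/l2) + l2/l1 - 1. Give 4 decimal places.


KL divergence for exponential family:
KL = log(l1/l2) + l2/l1 - 1.
log(20/15) = 0.287682.
15/20 = 0.75.
KL = 0.287682 + 0.75 - 1 = 0.0377

0.0377


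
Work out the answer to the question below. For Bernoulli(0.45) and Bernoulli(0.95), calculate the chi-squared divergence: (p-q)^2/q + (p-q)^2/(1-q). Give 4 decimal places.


Chi-squared divergence between Bernoulli distributions:
chi^2 = (p-q)^2/q + (p-q)^2/(1-q).
p = 0.45, q = 0.95, p-q = -0.5.
(p-q)^2 = 0.25.
term1 = 0.25/0.95 = 0.263158.
term2 = 0.25/0.05 = 5.0.
chi^2 = 0.263158 + 5.0 = 5.2632

5.2632


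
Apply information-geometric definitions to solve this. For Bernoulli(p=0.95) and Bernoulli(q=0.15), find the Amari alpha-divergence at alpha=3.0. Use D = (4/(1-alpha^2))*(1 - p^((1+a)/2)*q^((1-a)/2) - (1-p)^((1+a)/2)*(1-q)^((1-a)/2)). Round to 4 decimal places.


Amari alpha-divergence:
D = (4/(1-alpha^2))*(1 - p^((1+a)/2)*q^((1-a)/2) - (1-p)^((1+a)/2)*(1-q)^((1-a)/2)).
alpha = 3.0, p = 0.95, q = 0.15.
e1 = (1+alpha)/2 = 2.0, e2 = (1-alpha)/2 = -1.0.
t1 = p^e1 * q^e2 = 0.95^2.0 * 0.15^-1.0 = 6.016667.
t2 = (1-p)^e1 * (1-q)^e2 = 0.05^2.0 * 0.85^-1.0 = 0.002941.
4/(1-alpha^2) = -0.5.
D = -0.5*(1 - 6.016667 - 0.002941) = 2.5098

2.5098


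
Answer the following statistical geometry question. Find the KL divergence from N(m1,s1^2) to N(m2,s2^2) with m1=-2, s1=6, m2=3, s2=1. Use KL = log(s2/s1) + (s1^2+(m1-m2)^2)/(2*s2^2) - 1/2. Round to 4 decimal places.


KL divergence between normal distributions:
KL = log(s2/s1) + (s1^2 + (m1-m2)^2)/(2*s2^2) - 1/2.
log(1/6) = -1.791759.
(6^2 + (-2-3)^2)/(2*1^2) = (36 + 25)/2 = 30.5.
KL = -1.791759 + 30.5 - 0.5 = 28.2082

28.2082


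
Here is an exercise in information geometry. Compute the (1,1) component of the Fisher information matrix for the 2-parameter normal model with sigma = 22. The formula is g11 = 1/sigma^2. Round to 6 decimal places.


For the 2-parameter normal family, the Fisher metric has:
  g11 = 1/sigma^2, g22 = 2/sigma^2.
sigma = 22, sigma^2 = 484.
g11 = 0.002066

0.002066


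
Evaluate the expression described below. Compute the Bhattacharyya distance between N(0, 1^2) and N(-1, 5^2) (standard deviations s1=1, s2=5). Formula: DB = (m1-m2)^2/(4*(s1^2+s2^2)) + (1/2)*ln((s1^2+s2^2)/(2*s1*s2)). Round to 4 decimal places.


Bhattacharyya distance between two Gaussians:
DB = (m1-m2)^2/(4*(s1^2+s2^2)) + (1/2)*ln((s1^2+s2^2)/(2*s1*s2)).
(m1-m2)^2 = (1)^2 = 1.
s1^2+s2^2 = 1 + 25 = 26.
term1 = 1/104 = 0.009615.
term2 = 0.5*ln(26/10.0) = 0.477756.
DB = 0.009615 + 0.477756 = 0.4874

0.4874


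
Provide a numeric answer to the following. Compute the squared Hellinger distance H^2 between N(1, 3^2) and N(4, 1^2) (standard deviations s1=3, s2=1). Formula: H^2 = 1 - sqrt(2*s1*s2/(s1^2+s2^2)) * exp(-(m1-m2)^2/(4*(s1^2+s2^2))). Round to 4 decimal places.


Squared Hellinger distance for Gaussians:
H^2 = 1 - sqrt(2*s1*s2/(s1^2+s2^2)) * exp(-(m1-m2)^2/(4*(s1^2+s2^2))).
s1^2 = 9, s2^2 = 1, s1^2+s2^2 = 10.
sqrt(2*3*1/(10)) = 0.774597.
(m1-m2)^2 = (-3)^2 = 9.
exp(-9/(4*10)) = exp(-0.225) = 0.798516.
H^2 = 1 - 0.774597*0.798516 = 0.3815

0.3815


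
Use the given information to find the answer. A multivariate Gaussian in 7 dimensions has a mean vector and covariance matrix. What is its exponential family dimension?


Exponential family dimension calculation:
For 7-dim MVN: mean has 7 params, covariance has 7*8/2 = 28 unique entries.
Total dim = 7 + 28 = 35.

35


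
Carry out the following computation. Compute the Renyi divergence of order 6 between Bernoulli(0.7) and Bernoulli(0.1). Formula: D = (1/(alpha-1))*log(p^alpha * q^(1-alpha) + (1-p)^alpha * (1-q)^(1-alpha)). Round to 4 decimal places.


Renyi divergence of order alpha between Bernoulli distributions:
D = (1/(alpha-1))*log(p^alpha * q^(1-alpha) + (1-p)^alpha * (1-q)^(1-alpha)).
alpha = 6, p = 0.7, q = 0.1.
p^alpha * q^(1-alpha) = 0.7^6 * 0.1^-5 = 11764.9.
(1-p)^alpha * (1-q)^(1-alpha) = 0.3^6 * 0.9^-5 = 0.001235.
sum = 11764.9 + 0.001235 = 11764.901235.
D = (1/5)*log(11764.901235) = 1.8746

1.8746


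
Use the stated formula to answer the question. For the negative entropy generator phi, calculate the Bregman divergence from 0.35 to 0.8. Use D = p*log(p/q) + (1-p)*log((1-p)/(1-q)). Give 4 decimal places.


Bregman divergence with negative entropy generator:
D = p*log(p/q) + (1-p)*log((1-p)/(1-q)).
p = 0.35, q = 0.8.
p*log(p/q) = 0.35*log(0.35/0.8) = -0.289338.
(1-p)*log((1-p)/(1-q)) = 0.65*log(0.65/0.2) = 0.766126.
D = -0.289338 + 0.766126 = 0.4768

0.4768


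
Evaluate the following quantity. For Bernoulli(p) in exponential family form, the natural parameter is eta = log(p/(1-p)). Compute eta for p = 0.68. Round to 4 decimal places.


Natural parameter for Bernoulli: eta = log(p/(1-p)).
p = 0.68, 1-p = 0.32.
p/(1-p) = 2.125.
eta = log(2.125) = 0.7538

0.7538


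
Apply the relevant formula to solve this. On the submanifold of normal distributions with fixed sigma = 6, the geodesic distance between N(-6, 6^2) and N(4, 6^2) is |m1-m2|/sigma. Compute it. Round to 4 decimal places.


On the fixed-variance normal subfamily, geodesic distance = |m1-m2|/sigma.
|-6 - 4| = 10.
sigma = 6.
d = 10/6 = 1.6667

1.6667


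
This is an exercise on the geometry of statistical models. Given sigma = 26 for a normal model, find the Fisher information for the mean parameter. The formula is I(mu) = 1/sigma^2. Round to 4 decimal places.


The Fisher information for the mean of a normal distribution is I(mu) = 1/sigma^2.
sigma = 26, so sigma^2 = 676.
I(mu) = 1/676 = 0.0015

0.0015


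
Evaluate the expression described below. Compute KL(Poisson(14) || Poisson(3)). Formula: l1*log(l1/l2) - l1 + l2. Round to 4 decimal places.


KL divergence for Poisson:
KL = l1*log(l1/l2) - l1 + l2.
l1 = 14, l2 = 3.
log(14/3) = 1.540445.
l1*log(l1/l2) = 14 * 1.540445 = 21.566231.
KL = 21.566231 - 14 + 3 = 10.5662

10.5662


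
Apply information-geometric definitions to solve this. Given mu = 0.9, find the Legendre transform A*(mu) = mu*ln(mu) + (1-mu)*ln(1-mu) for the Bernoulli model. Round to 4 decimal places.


Legendre transform for Bernoulli:
A*(mu) = mu*log(mu) + (1-mu)*log(1-mu).
mu = 0.9, 1-mu = 0.1.
mu*log(mu) = 0.9*log(0.9) = -0.094824.
(1-mu)*log(1-mu) = 0.1*log(0.1) = -0.230259.
A* = -0.094824 + -0.230259 = -0.3251

-0.3251


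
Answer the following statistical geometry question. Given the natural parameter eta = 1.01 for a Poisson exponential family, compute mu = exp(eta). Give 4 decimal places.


Expectation parameter for Poisson exponential family:
mu = exp(eta).
eta = 1.01.
mu = exp(1.01) = 2.7456

2.7456


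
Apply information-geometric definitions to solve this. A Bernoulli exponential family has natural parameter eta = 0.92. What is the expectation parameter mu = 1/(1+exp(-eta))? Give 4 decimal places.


Dual coordinate (expectation parameter) for Bernoulli:
mu = 1/(1+exp(-eta)).
eta = 0.92.
exp(-eta) = exp(-0.92) = 0.398519.
mu = 1/(1+0.398519) = 0.7150

0.7150


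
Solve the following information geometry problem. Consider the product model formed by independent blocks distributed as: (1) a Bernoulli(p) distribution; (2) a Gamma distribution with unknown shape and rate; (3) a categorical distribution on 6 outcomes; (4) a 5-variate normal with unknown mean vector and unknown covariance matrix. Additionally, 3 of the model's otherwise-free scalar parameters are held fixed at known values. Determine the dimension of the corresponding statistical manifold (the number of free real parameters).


The dimension of a statistical manifold equals the number of free
(independent) real parameters of the model. For a product of independent
blocks the parameter counts add.
- Bernoulli (p): 1.
- Gamma (shape, rate): 2.
- categorical on 6 outcomes (probabilities sum to 1): 6-1 = 5.
- 5-variate normal: 5 (mean) + 5*6/2 = 15 (symmetric covariance) = 20.
Total = 1 + 2 + 5 + 20 = 28.
3 parameter(s) fixed at known values: 28 - 3 = 25.
Dimension = 25

25


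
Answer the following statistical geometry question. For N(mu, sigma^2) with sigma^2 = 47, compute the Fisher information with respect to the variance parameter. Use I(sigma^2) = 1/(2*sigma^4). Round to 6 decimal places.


Fisher information for variance: I(sigma^2) = 1/(2*sigma^4).
sigma^2 = 47, so sigma^4 = 2209.
I = 1/(2*2209) = 1/4418 = 0.000226

0.000226


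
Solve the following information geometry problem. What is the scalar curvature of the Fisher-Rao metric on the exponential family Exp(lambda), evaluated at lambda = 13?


This family has a single free parameter, so its statistical manifold
is 1-dimensional. The Riemann curvature tensor of any 1-dimensional
Riemannian manifold vanishes identically, so R = 0.

0


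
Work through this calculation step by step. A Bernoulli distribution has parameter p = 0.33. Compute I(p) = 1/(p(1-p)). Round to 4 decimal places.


For Bernoulli(p), Fisher information is I(p) = 1/(p*(1-p)).
p = 0.33, 1-p = 0.67.
p*(1-p) = 0.2211.
I(p) = 1/0.2211 = 4.5228

4.5228


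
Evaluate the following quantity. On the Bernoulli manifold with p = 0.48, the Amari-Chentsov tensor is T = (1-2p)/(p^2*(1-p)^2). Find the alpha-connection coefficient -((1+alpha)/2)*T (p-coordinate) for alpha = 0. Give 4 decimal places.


Skewness (Amari-Chentsov) tensor: T = (1-2p)/(p^2*(1-p)^2).
p = 0.48, 1-2p = 0.04, p^2 = 0.2304, (1-p)^2 = 0.2704.
T = 0.04/(0.2304 * 0.2704) = 0.642053.
In the p-coordinate, Gamma^(alpha) = Gamma^(0) - (alpha/2)*T with Gamma^(0) = (1/2)*g'(p) = -T/2,
so Gamma^(alpha) = -((1+alpha)/2)*T.
alpha = 0, -(1+alpha)/2 = -0.5.
Gamma = -0.5 * 0.642053 = -0.3210

-0.3210


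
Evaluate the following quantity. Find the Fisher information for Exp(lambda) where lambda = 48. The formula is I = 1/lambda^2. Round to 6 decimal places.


Fisher information for exponential: I(lambda) = 1/lambda^2.
lambda = 48, lambda^2 = 2304.
I = 1/2304 = 0.000434

0.000434


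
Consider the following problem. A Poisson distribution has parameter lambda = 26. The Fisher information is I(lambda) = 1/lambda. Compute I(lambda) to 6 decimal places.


Fisher information for Poisson: I(lambda) = 1/lambda.
lambda = 26.
I(lambda) = 1/26 = 0.038462

0.038462


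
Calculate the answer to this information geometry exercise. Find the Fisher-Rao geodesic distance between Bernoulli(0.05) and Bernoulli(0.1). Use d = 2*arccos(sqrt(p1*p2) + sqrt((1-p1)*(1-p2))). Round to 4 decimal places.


Geodesic distance on Bernoulli manifold:
d(p1,p2) = 2*arccos(sqrt(p1*p2) + sqrt((1-p1)*(1-p2))).
sqrt(p1*p2) = sqrt(0.05*0.1) = 0.070711.
sqrt((1-p1)*(1-p2)) = sqrt(0.95*0.9) = 0.924662.
arg = 0.070711 + 0.924662 = 0.995373.
d = 2*arccos(0.995373) = 0.1925

0.1925


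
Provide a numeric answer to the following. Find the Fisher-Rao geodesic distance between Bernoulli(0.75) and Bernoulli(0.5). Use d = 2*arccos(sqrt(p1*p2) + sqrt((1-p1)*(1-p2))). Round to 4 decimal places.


Geodesic distance on Bernoulli manifold:
d(p1,p2) = 2*arccos(sqrt(p1*p2) + sqrt((1-p1)*(1-p2))).
sqrt(p1*p2) = sqrt(0.75*0.5) = 0.612372.
sqrt((1-p1)*(1-p2)) = sqrt(0.25*0.5) = 0.353553.
arg = 0.612372 + 0.353553 = 0.965926.
d = 2*arccos(0.965926) = 0.5236

0.5236


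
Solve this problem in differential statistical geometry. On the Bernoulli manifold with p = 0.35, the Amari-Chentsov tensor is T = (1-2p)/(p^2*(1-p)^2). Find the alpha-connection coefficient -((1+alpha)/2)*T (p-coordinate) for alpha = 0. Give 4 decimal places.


Skewness (Amari-Chentsov) tensor: T = (1-2p)/(p^2*(1-p)^2).
p = 0.35, 1-2p = 0.3, p^2 = 0.1225, (1-p)^2 = 0.4225.
T = 0.3/(0.1225 * 0.4225) = 5.796401.
In the p-coordinate, Gamma^(alpha) = Gamma^(0) - (alpha/2)*T with Gamma^(0) = (1/2)*g'(p) = -T/2,
so Gamma^(alpha) = -((1+alpha)/2)*T.
alpha = 0, -(1+alpha)/2 = -0.5.
Gamma = -0.5 * 5.796401 = -2.8982

-2.8982


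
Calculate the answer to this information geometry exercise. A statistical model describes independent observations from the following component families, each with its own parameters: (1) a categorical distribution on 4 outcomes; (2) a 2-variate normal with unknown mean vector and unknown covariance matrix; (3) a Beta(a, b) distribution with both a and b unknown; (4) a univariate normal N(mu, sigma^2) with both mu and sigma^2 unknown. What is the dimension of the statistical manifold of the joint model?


The dimension of a statistical manifold equals the number of free
(independent) real parameters of the model. For a product of independent
blocks the parameter counts add.
- categorical on 4 outcomes (probabilities sum to 1): 4-1 = 3.
- 2-variate normal: 2 (mean) + 2*3/2 = 3 (symmetric covariance) = 5.
- Beta (a, b): 2.
- normal (mu, sigma^2): 2.
Total = 3 + 5 + 2 + 2 = 12.
Dimension = 12

12


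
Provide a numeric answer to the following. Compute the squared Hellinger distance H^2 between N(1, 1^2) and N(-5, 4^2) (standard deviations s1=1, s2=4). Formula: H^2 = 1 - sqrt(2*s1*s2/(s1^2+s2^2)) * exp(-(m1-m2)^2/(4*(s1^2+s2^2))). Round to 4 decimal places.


Squared Hellinger distance for Gaussians:
H^2 = 1 - sqrt(2*s1*s2/(s1^2+s2^2)) * exp(-(m1-m2)^2/(4*(s1^2+s2^2))).
s1^2 = 1, s2^2 = 16, s1^2+s2^2 = 17.
sqrt(2*1*4/(17)) = 0.685994.
(m1-m2)^2 = (6)^2 = 36.
exp(-36/(4*17)) = exp(-0.529412) = 0.588951.
H^2 = 1 - 0.685994*0.588951 = 0.5960

0.5960


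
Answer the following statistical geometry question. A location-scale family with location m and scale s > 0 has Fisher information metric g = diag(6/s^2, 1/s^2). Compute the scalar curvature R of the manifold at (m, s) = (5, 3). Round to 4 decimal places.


The metric has the form g = (A dm^2 + B ds^2)/s^2 with A = 6, B = 1.
Substitute u = sqrt(A/B)*m: g = B*(du^2 + ds^2)/s^2, i.e. B times the
Poincare upper half-plane metric, which has constant Gaussian curvature -1.
Scaling a 2D metric by a constant c divides the Gaussian curvature by c,
so K = -1/B = -1/(1) = -1.0000 everywhere (the point (m, s) = (5, 3) is irrelevant:
the curvature is constant).
Scalar curvature in dimension 2: R = 2K = -2/(1) = -2.0000.

-2.0000


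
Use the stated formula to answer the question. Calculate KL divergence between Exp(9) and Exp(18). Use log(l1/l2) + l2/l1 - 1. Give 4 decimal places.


KL divergence for exponential family:
KL = log(l1/l2) + l2/l1 - 1.
log(9/18) = -0.693147.
18/9 = 2.0.
KL = -0.693147 + 2.0 - 1 = 0.3069

0.3069


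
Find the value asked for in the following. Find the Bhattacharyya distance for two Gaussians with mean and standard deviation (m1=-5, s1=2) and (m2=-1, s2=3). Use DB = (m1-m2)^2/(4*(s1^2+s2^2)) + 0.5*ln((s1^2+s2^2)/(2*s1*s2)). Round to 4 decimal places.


Bhattacharyya distance between two Gaussians:
DB = (m1-m2)^2/(4*(s1^2+s2^2)) + (1/2)*ln((s1^2+s2^2)/(2*s1*s2)).
(m1-m2)^2 = (-4)^2 = 16.
s1^2+s2^2 = 4 + 9 = 13.
term1 = 16/52 = 0.307692.
term2 = 0.5*ln(13/12.0) = 0.040021.
DB = 0.307692 + 0.040021 = 0.3477

0.3477


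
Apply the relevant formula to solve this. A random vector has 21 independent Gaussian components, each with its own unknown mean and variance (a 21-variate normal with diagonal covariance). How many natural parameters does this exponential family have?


Exponential family dimension calculation:
Each univariate normal has two natural parameters (mu/sigma^2 and -1/(2 sigma^2)).
With 21 independent components, dim = 2 * 21 = 42.

42


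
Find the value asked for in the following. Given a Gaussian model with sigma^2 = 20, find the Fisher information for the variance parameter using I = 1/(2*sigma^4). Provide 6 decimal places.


Fisher information for variance: I(sigma^2) = 1/(2*sigma^4).
sigma^2 = 20, so sigma^4 = 400.
I = 1/(2*400) = 1/800 = 0.001250

0.001250


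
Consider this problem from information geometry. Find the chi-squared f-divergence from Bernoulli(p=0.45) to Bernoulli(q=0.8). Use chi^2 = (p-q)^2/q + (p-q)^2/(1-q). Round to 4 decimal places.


Chi-squared divergence between Bernoulli distributions:
chi^2 = (p-q)^2/q + (p-q)^2/(1-q).
p = 0.45, q = 0.8, p-q = -0.35.
(p-q)^2 = 0.1225.
term1 = 0.1225/0.8 = 0.153125.
term2 = 0.1225/0.2 = 0.6125.
chi^2 = 0.153125 + 0.6125 = 0.7656

0.7656


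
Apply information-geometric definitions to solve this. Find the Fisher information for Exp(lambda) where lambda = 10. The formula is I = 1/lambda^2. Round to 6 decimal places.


Fisher information for exponential: I(lambda) = 1/lambda^2.
lambda = 10, lambda^2 = 100.
I = 1/100 = 0.010000

0.010000


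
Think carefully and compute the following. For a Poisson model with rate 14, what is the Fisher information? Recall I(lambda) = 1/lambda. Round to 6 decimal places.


Fisher information for Poisson: I(lambda) = 1/lambda.
lambda = 14.
I(lambda) = 1/14 = 0.071429

0.071429


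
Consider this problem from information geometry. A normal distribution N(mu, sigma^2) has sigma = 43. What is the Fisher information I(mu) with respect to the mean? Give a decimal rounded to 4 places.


The Fisher information for the mean of a normal distribution is I(mu) = 1/sigma^2.
sigma = 43, so sigma^2 = 1849.
I(mu) = 1/1849 = 0.0005

0.0005


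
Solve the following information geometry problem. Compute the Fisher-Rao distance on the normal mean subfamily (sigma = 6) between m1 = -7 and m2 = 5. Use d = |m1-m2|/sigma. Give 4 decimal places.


On the fixed-variance normal subfamily, geodesic distance = |m1-m2|/sigma.
|-7 - 5| = 12.
sigma = 6.
d = 12/6 = 2.0000

2.0000


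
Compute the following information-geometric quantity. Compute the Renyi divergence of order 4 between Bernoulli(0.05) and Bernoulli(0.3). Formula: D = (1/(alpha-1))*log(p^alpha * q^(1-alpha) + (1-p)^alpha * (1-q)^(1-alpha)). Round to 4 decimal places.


Renyi divergence of order alpha between Bernoulli distributions:
D = (1/(alpha-1))*log(p^alpha * q^(1-alpha) + (1-p)^alpha * (1-q)^(1-alpha)).
alpha = 4, p = 0.05, q = 0.3.
p^alpha * q^(1-alpha) = 0.05^4 * 0.3^-3 = 0.000231.
(1-p)^alpha * (1-q)^(1-alpha) = 0.95^4 * 0.7^-3 = 2.374654.
sum = 0.000231 + 2.374654 = 2.374885.
D = (1/3)*log(2.374885) = 0.2883

0.2883


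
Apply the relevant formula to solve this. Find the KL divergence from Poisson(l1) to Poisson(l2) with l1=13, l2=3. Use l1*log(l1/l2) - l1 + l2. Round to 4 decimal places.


KL divergence for Poisson:
KL = l1*log(l1/l2) - l1 + l2.
l1 = 13, l2 = 3.
log(13/3) = 1.466337.
l1*log(l1/l2) = 13 * 1.466337 = 19.062382.
KL = 19.062382 - 13 + 3 = 9.0624

9.0624


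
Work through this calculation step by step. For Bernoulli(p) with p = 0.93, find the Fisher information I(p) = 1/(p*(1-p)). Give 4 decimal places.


For Bernoulli(p), Fisher information is I(p) = 1/(p*(1-p)).
p = 0.93, 1-p = 0.07.
p*(1-p) = 0.0651.
I(p) = 1/0.0651 = 15.3610

15.3610


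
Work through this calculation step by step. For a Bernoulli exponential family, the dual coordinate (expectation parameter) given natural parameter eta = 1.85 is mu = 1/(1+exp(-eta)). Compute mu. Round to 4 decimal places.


Dual coordinate (expectation parameter) for Bernoulli:
mu = 1/(1+exp(-eta)).
eta = 1.85.
exp(-eta) = exp(-1.85) = 0.157237.
mu = 1/(1+0.157237) = 0.8641

0.8641


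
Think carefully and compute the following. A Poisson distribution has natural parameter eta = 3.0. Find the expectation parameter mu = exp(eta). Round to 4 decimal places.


Expectation parameter for Poisson exponential family:
mu = exp(eta).
eta = 3.0.
mu = exp(3.0) = 20.0855

20.0855


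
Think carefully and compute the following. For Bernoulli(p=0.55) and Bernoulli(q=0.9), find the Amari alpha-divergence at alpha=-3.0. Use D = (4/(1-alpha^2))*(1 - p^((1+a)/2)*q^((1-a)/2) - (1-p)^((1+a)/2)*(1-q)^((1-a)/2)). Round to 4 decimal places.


Amari alpha-divergence:
D = (4/(1-alpha^2))*(1 - p^((1+a)/2)*q^((1-a)/2) - (1-p)^((1+a)/2)*(1-q)^((1-a)/2)).
alpha = -3.0, p = 0.55, q = 0.9.
e1 = (1+alpha)/2 = -1.0, e2 = (1-alpha)/2 = 2.0.
t1 = p^e1 * q^e2 = 0.55^-1.0 * 0.9^2.0 = 1.472727.
t2 = (1-p)^e1 * (1-q)^e2 = 0.45^-1.0 * 0.1^2.0 = 0.022222.
4/(1-alpha^2) = -0.5.
D = -0.5*(1 - 1.472727 - 0.022222) = 0.2475

0.2475
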